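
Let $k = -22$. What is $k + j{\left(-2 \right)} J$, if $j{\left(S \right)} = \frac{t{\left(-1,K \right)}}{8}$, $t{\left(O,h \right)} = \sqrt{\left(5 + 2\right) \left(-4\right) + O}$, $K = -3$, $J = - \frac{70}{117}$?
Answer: $-22 - \frac{35 i \sqrt{29}}{468} \approx -22.0 - 0.40274 i$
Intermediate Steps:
$J = - \frac{70}{117}$ ($J = \left(-70\right) \frac{1}{117} = - \frac{70}{117} \approx -0.59829$)
$t{\left(O,h \right)} = \sqrt{-28 + O}$ ($t{\left(O,h \right)} = \sqrt{7 \left(-4\right) + O} = \sqrt{-28 + O}$)
$j{\left(S \right)} = \frac{i \sqrt{29}}{8}$ ($j{\left(S \right)} = \frac{\sqrt{-28 - 1}}{8} = \sqrt{-29} \cdot \frac{1}{8} = i \sqrt{29} \cdot \frac{1}{8} = \frac{i \sqrt{29}}{8}$)
$k + j{\left(-2 \right)} J = -22 + \frac{i \sqrt{29}}{8} \left(- \frac{70}{117}\right) = -22 - \frac{35 i \sqrt{29}}{468}$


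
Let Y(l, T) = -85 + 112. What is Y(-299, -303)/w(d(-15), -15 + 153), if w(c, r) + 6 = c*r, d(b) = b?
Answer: -9/692 ≈ -0.013006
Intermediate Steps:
Y(l, T) = 27
w(c, r) = -6 + c*r
Y(-299, -303)/w(d(-15), -15 + 153) = 27/(-6 - 15*(-15 + 153)) = 27/(-6 - 15*138) = 27/(-6 - 2070) = 27/(-2076) = 27*(-1/2076) = -9/692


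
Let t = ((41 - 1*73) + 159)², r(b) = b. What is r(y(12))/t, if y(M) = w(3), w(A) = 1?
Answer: 1/16129 ≈ 6.2000e-5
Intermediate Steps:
y(M) = 1
t = 16129 (t = ((41 - 73) + 159)² = (-32 + 159)² = 127² = 16129)
r(y(12))/t = 1/16129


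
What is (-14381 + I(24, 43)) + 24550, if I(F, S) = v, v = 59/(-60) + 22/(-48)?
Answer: 1220107/120 ≈ 10168.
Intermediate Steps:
v = -173/120 (v = 59*(-1/60) + 22*(-1/48) = -59/60 - 11/24 = -173/120 ≈ -1.4417)
I(F, S) = -173/120
(-14381 + I(24, 43)) + 24550 = (-14381 - 173/120) + 24550 = -1725893/120 + 24550 = 1220107/120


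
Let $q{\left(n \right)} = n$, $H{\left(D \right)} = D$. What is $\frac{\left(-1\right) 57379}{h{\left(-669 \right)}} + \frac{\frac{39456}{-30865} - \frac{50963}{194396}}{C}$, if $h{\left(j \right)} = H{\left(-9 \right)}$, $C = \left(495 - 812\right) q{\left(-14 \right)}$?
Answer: $\frac{1527896215058430941}{239653299712680} \approx 6375.4$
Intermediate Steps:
$C = 4438$ ($C = \left(495 - 812\right) \left(-14\right) = \left(-317\right) \left(-14\right) = 4438$)
$h{\left(j \right)} = -9$
$\frac{\left(-1\right) 57379}{h{\left(-669 \right)}} + \frac{\frac{39456}{-30865} - \frac{50963}{194396}}{C} = \frac{\left(-1\right) 57379}{-9} + \frac{\frac{39456}{-30865} - \frac{50963}{194396}}{4438} = \left(-57379\right) \left(- \frac{1}{9}\right) + \left(39456 \left(- \frac{1}{30865}\right) - \frac{50963}{194396}\right) \frac{1}{4438} = \frac{57379}{9} + \left(- \frac{39456}{30865} - \frac{50963}{194396}\right) \frac{1}{4438} = \frac{57379}{9} - \frac{9243061571}{26628144412520} = \frac{1527896215058430941}{239653299712680}$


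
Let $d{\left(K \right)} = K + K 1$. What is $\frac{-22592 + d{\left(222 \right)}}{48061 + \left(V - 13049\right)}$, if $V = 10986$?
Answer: $- \frac{11074}{22999} \approx -0.4815$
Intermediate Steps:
$d{\left(K \right)} = 2 K$ ($d{\left(K \right)} = K + K = 2 K$)
$\frac{-22592 + d{\left(222 \right)}}{48061 + \left(V - 13049\right)} = \frac{-22592 + 2 \cdot 222}{48061 + \left(10986 - 13049\right)} = \frac{-22592 + 444}{48061 - 2063} = - \frac{22148}{45998} = \left(-22148\right) \frac{1}{45998} = - \frac{11074}{22999}$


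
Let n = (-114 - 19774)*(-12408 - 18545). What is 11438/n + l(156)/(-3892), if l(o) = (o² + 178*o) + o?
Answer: -4021357432493/299486122936 ≈ -13.428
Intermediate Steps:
n = 615593264 (n = -19888*(-30953) = 615593264)
l(o) = o² + 179*o
11438/n + l(156)/(-3892) = 11438/615593264 + (156*(179 + 156))/(-3892) = 11438*(1/615593264) + (156*335)*(-1/3892) = 5719/307796632 + 52260*(-1/3892) = 5719/307796632 - 13065/973 = -4021357432493/299486122936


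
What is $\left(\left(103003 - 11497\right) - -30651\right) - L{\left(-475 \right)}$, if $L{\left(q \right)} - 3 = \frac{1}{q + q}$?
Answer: $\frac{116046301}{950} \approx 1.2215 \cdot 10^{5}$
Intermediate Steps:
$L{\left(q \right)} = 3 + \frac{1}{2 q}$ ($L{\left(q \right)} = 3 + \frac{1}{q + q} = 3 + \frac{1}{2 q}$)
$\left(\left(103003 - 11497\right) - -30651\right) - L{\left(-475 \right)} = \left(\left(103003 - 11497\right) - -30651\right) - \left(3 + \frac{1}{2 \left(-475\right)}\right) = \left(91506 + 30651\right) - \left(3 + \frac{1}{2} \left(- \frac{1}{475}\right)\right) = 122157 - \left(3 - \frac{1}{950}\right) = 122157 - \frac{2849}{950} = \frac{116046301}{950}$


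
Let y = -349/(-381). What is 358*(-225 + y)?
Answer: -30564608/381 ≈ -80222.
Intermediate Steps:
y = 349/381 (y = -349*(-1/381) = 349/381 ≈ 0.91601)
358*(-225 + y) = 358*(-225 + 349/381) = 358*(-85376/381) = -30564608/381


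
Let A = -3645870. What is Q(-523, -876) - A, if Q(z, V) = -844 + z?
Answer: 3644503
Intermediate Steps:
Q(-523, -876) - A = (-844 - 523) - 1*(-3645870) = -1367 + 3645870 = 3644503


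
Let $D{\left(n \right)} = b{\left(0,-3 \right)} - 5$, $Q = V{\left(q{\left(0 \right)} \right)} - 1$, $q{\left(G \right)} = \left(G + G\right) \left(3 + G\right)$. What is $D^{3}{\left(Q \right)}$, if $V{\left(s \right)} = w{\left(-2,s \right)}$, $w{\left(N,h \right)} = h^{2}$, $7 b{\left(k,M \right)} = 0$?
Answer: $-125$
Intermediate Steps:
$b{\left(k,M \right)} = 0$ ($b{\left(k,M \right)} = \frac{1}{7} \cdot 0 = 0$)
$q{\left(G \right)} = 2 G \left(3 + G\right)$
$V{\left(s \right)} = s^{2}$
$Q = -1$ ($Q = \left(2 \cdot 0 \left(3 + 0\right)\right)^{2} - 1 = \left(2 \cdot 0 \cdot 3\right)^{2} - 1 = 0^{2} - 1 = 0 - 1 = -1$)
$D{\left(n \right)} = -5$ ($D{\left(n \right)} = 0 - 5 = -5$)
$D^{3}{\left(Q \right)} = \left(-5\right)^{3} = -125$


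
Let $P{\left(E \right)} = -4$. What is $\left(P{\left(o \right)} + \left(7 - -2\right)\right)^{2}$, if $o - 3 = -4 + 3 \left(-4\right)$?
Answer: $25$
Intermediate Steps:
$o = -13$ ($o = 3 + \left(-4 + 3 \left(-4\right)\right) = 3 - 16 = -13$)
$\left(P{\left(o \right)} + \left(7 - -2\right)\right)^{2} = \left(-4 + \left(7 - -2\right)\right)^{2} = \left(-4 + \left(7 + 2\right)\right)^{2} = \left(-4 + 9\right)^{2} = 5^{2} = 25$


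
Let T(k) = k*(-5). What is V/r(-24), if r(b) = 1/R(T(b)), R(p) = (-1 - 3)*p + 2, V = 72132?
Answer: -34479096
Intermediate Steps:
T(k) = -5*k
R(p) = 2 - 4*p (R(p) = -4*p + 2 = 2 - 4*p)
r(b) = 1/(2 + 20*b) (r(b) = 1/(2 - (-20)*b) = 1/(2 + 20*b))
V/r(-24) = 72132/((1/(2*(1 + 10*(-24))))) = 72132/((1/(2*(1 - 240)))) = 72132/(((½)/(-239))) = 72132/(((½)*(-1/239))) = 72132/(-1/478) = 72132*(-478) = -34479096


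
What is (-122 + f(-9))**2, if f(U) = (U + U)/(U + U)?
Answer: 14641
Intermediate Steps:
f(U) = 1 (f(U) = (2*U)/((2*U)) = (2*U)*(1/(2*U)) = 1)
(-122 + f(-9))**2 = (-122 + 1)**2 = (-121)**2 = 14641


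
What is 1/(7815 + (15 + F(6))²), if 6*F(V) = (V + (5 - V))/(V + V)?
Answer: 5184/41690185 ≈ 0.00012435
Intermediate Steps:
F(V) = 5/(12*V) (F(V) = ((V + (5 - V))/(V + V))/6 = (5/((2*V)))/6 = (5*(1/(2*V)))/6 = (5/(2*V))/6 = 5/(12*V))
1/(7815 + (15 + F(6))²) = 1/(7815 + (15 + (5/12)/6)²) = 1/(7815 + (15 + (5/12)*(⅙))²) = 1/(7815 + (15 + 5/72)²) = 1/(7815 + (1085/72)²) = 1/(7815 + 1177225/5184) = 1/(41690185/5184) = 5184/41690185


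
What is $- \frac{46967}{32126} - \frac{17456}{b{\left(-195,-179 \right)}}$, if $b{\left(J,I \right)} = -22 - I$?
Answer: $- \frac{568165275}{5043782} \approx -112.65$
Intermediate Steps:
$- \frac{46967}{32126} - \frac{17456}{b{\left(-195,-179 \right)}} = - \frac{46967}{32126} - \frac{17456}{-22 - -179} = \left(-46967\right) \frac{1}{32126} - \frac{17456}{-22 + 179} = - \frac{46967}{32126} - \frac{17456}{157} = - \frac{568165275}{5043782}$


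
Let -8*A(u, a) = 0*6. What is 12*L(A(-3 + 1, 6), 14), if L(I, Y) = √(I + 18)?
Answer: 36*√2 ≈ 50.912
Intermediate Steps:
A(u, a) = 0 (A(u, a) = -0*6 = -⅛*0 = 0)
L(I, Y) = √(18 + I)
12*L(A(-3 + 1, 6), 14) = 12*√(18 + 0) = 12*√18 = 12*(3*√2) = 36*√2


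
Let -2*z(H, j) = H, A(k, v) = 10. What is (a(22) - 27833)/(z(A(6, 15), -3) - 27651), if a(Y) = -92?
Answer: 27925/27656 ≈ 1.0097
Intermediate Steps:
z(H, j) = -H/2
(a(22) - 27833)/(z(A(6, 15), -3) - 27651) = (-92 - 27833)/(-½*10 - 27651) = -27925/(-5 - 27651) = -27925/(-27656) = -27925*(-1/27656) = 27925/27656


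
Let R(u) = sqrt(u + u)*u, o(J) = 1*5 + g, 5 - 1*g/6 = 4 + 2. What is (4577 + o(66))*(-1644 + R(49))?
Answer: -7522944 + 1569568*sqrt(2) ≈ -5.3032e+6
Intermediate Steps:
g = -6 (g = 30 - 6*(4 + 2) = 30 - 6*6 = 30 - 36 = -6)
o(J) = -1 (o(J) = 1*5 - 6 = 5 - 6 = -1)
R(u) = sqrt(2)*u**(3/2) (R(u) = sqrt(2*u)*u = (sqrt(2)*sqrt(u))*u = sqrt(2)*u**(3/2))
(4577 + o(66))*(-1644 + R(49)) = (4577 - 1)*(-1644 + sqrt(2)*49**(3/2)) = 4576*(-1644 + sqrt(2)*343) = 4576*(-1644 + 343*sqrt(2)) = -7522944 + 1569568*sqrt(2)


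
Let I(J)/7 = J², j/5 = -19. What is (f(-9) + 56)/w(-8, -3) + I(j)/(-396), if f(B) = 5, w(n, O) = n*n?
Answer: -1004761/6336 ≈ -158.58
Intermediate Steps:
w(n, O) = n²
j = -95 (j = 5*(-19) = -95)
I(J) = 7*J²
(f(-9) + 56)/w(-8, -3) + I(j)/(-396) = (5 + 56)/((-8)²) + (7*(-95)²)/(-396) = 61/64 + (7*9025)*(-1/396) = 61*(1/64) + 63175*(-1/396) = 61/64 - 63175/396 = -1004761/6336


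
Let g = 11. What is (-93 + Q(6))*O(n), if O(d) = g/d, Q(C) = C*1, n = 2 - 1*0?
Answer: -957/2 ≈ -478.50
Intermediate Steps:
n = 2 (n = 2 + 0 = 2)
Q(C) = C
O(d) = 11/d
(-93 + Q(6))*O(n) = (-93 + 6)*(11/2) = -957/2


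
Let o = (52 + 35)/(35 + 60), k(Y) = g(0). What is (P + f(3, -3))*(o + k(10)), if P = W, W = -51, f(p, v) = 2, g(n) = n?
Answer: -4263/95 ≈ -44.874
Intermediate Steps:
k(Y) = 0
P = -51
o = 87/95 ≈ 0.91579
(P + f(3, -3))*(o + k(10)) = (-51 + 2)*(87/95 + 0) = -49*87/95 = -4263/95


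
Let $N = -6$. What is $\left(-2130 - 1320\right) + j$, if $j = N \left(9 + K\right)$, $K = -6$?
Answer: $-3468$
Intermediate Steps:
$j = -18$ ($j = - 6 \left(9 - 6\right) = \left(-6\right) 3 = -18$)
$\left(-2130 - 1320\right) + j = \left(-2130 - 1320\right) - 18 = -3450 - 18 = -3468$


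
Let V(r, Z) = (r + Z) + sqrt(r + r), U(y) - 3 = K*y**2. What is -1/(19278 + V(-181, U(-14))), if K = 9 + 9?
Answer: I/(sqrt(362) - 22628*I) ≈ -4.4193e-5 + 3.7159e-8*I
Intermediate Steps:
K = 18
U(y) = 3 + 18*y**2
V(r, Z) = Z + r + sqrt(2)*sqrt(r) (V(r, Z) = (Z + r) + sqrt(2*r) = (Z + r) + sqrt(2)*sqrt(r) = Z + r + sqrt(2)*sqrt(r))
-1/(19278 + V(-181, U(-14))) = -1/(19278 + ((3 + 18*(-14)**2) - 181 + sqrt(2)*sqrt(-181))) = -1/(19278 + ((3 + 18*196) - 181 + sqrt(2)*(I*sqrt(181)))) = -1/(19278 + ((3 + 3528) - 181 + I*sqrt(362))) = -1/(19278 + (3531 - 181 + I*sqrt(362))) = -1/(19278 + (3350 + I*sqrt(362))) = -1/(22628 + I*sqrt(362))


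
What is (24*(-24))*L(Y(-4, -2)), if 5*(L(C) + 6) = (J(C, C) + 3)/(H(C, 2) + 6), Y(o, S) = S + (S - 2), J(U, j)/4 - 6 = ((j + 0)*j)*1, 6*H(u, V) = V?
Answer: 1728/5 ≈ 345.60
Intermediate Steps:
H(u, V) = V/6
J(U, j) = 24 + 4*j² (J(U, j) = 24 + 4*(((j + 0)*j)*1) = 24 + 4*((j*j)*1) = 24 + 4*(j²*1) = 24 + 4*j²)
Y(o, S) = -2 + 2*S (Y(o, S) = S + (-2 + S) = -2 + 2*S)
L(C) = -489/95 + 12*C²/95 (L(C) = -6 + (((24 + 4*C²) + 3)/((⅙)*2 + 6))/5 = -6 + ((27 + 4*C²)/(⅓ + 6))/5 = -6 + ((27 + 4*C²)/(19/3))/5 = -6 + ((27 + 4*C²)*(3/19))/5 = -6 + (81/19 + 12*C²/19)/5 = -6 + (81/95 + 12*C²/95) = -489/95 + 12*C²/95)
(24*(-24))*L(Y(-4, -2)) = (24*(-24))*(-489/95 + 12*(-2 + 2*(-2))²/95) = -576*(-489/95 + 12*(-2 - 4)²/95) = -576*(-489/95 + (12/95)*(-6)²) = -576*(-489/95 + (12/95)*36) = -576*(-489/95 + 432/95) = -576*(-⅗) = 1728/5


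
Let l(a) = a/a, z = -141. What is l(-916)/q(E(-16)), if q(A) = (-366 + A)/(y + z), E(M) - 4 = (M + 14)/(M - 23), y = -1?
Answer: 2769/7058 ≈ 0.39232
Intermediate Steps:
E(M) = 4 + (14 + M)/(-23 + M) (E(M) = 4 + (M + 14)/(M - 23) = 4 + (14 + M)/(-23 + M))
q(A) = 183/71 - A/142 (q(A) = (-366 + A)/(-1 - 141) = (-366 + A)/(-142) = (-366 + A)*(-1/142) = 183/71 - A/142)
l(a) = 1
l(-916)/q(E(-16)) = 1/(183/71 - (-78 + 5*(-16))/(142*(-23 - 16))) = 1/(183/71 - (-78 - 80)/(142*(-39))) = 1/(183/71 - (-1)*(-158)/5538) = 1/(183/71 - 1/142*158/39) = 1/(183/71 - 79/2769) = 1/(7058/2769) = 1*(2769/7058) = 2769/7058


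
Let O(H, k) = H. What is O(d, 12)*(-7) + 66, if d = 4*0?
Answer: 66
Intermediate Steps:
d = 0
O(d, 12)*(-7) + 66 = 0*(-7) + 66 = 0 + 66 = 66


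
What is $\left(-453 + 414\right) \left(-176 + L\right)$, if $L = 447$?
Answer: $-10569$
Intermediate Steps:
$\left(-453 + 414\right) \left(-176 + L\right) = \left(-453 + 414\right) \left(-176 + 447\right) = \left(-39\right) 271 = -10569$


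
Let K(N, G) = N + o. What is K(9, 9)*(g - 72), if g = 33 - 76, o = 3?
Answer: -1380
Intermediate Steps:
K(N, G) = 3 + N (K(N, G) = N + 3 = 3 + N)
g = -43
K(9, 9)*(g - 72) = (3 + 9)*(-43 - 72) = 12*(-115) = -1380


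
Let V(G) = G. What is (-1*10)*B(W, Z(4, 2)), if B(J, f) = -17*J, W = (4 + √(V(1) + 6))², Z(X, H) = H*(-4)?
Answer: 3910 + 1360*√7 ≈ 7508.2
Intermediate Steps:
Z(X, H) = -4*H
W = (4 + √7)² (W = (4 + √(1 + 6))² = (4 + √7)² ≈ 44.166)
(-1*10)*B(W, Z(4, 2)) = (-1*10)*(-17*(4 + √7)²) = -(-170)*(4 + √7)² = 170*(4 + √7)²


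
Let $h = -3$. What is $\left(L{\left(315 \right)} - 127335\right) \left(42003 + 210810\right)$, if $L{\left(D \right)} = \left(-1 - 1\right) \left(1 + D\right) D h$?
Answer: $118798092765$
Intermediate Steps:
$L{\left(D \right)} = - 3 D \left(-2 - 2 D\right)$ ($L{\left(D \right)} = \left(-1 - 1\right) \left(1 + D\right) D \left(-3\right) = - 2 \left(1 + D\right) D \left(-3\right) = \left(-2 - 2 D\right) D \left(-3\right) = D \left(-2 - 2 D\right) \left(-3\right) = - 3 D \left(-2 - 2 D\right)$)
$\left(L{\left(315 \right)} - 127335\right) \left(42003 + 210810\right) = \left(6 \cdot 315 \left(1 + 315\right) - 127335\right) \left(42003 + 210810\right) = \left(6 \cdot 315 \cdot 316 - 127335\right) 252813 = \left(597240 - 127335\right) 252813 = 469905 \cdot 252813 = 118798092765$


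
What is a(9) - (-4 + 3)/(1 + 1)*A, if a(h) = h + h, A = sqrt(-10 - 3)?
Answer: 18 + I*sqrt(13)/2 ≈ 18.0 + 1.8028*I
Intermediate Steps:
A = I*sqrt(13) (A = sqrt(-13) = I*sqrt(13) ≈ 3.6056*I)
a(h) = 2*h
a(9) - (-4 + 3)/(1 + 1)*A = 2*9 - (-4 + 3)/(1 + 1)*I*sqrt(13) = 18 - (-1/2)*I*sqrt(13) = 18 - (-1*1/2)*I*sqrt(13) = 18 - (-1)*I*sqrt(13)/2 = 18 + I*sqrt(13)/2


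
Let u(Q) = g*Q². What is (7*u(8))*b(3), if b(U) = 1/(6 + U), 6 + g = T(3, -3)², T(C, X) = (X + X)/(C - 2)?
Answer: 4480/3 ≈ 1493.3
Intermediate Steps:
T(C, X) = 2*X/(-2 + C) (T(C, X) = (2*X)/(-2 + C) = 2*X/(-2 + C))
g = 30 (g = -6 + (2*(-3)/(-2 + 3))² = -6 + (2*(-3)/1)² = -6 + (2*(-3)*1)² = -6 + (-6)² = -6 + 36 = 30)
u(Q) = 30*Q²
(7*u(8))*b(3) = (7*(30*8²))/(6 + 3) = (7*(30*64))/9 = (7*1920)*(⅑) = 13440*(⅑) = 4480/3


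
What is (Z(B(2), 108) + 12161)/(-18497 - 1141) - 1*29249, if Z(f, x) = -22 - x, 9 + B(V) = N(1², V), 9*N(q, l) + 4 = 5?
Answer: -574403893/19638 ≈ -29250.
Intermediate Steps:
N(q, l) = ⅑ (N(q, l) = -4/9 + (⅑)*5 = -4/9 + 5/9 = ⅑)
B(V) = -80/9 (B(V) = -9 + ⅑ = -80/9)
(Z(B(2), 108) + 12161)/(-18497 - 1141) - 1*29249 = ((-22 - 1*108) + 12161)/(-18497 - 1141) - 1*29249 = ((-22 - 108) + 12161)/(-19638) - 29249 = (-130 + 12161)*(-1/19638) - 29249 = 12031*(-1/19638) - 29249 = -12031/19638 - 29249 = -574403893/19638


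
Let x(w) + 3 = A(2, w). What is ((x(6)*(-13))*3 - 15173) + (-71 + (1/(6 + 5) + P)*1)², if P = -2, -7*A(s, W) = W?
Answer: -8221690/847 ≈ -9706.8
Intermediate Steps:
A(s, W) = -W/7
x(w) = -3 - w/7
((x(6)*(-13))*3 - 15173) + (-71 + (1/(6 + 5) + P)*1)² = (((-3 - ⅐*6)*(-13))*3 - 15173) + (-71 + (1/(6 + 5) - 2)*1)² = (((-3 - 6/7)*(-13))*3 - 15173) + (-71 + (1/11 - 2)*1)² = (-27/7*(-13)*3 - 15173) + (-71 + (1/11 - 2)*1)² = ((351/7)*3 - 15173) + (-71 - 21/11*1)² = (1053/7 - 15173) + (-71 - 21/11)² = -105158/7 + (-802/11)² = -105158/7 + 643204/121 = -8221690/847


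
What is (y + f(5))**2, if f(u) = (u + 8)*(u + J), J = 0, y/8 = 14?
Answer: 31329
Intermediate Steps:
y = 112 (y = 8*14 = 112)
f(u) = u*(8 + u) (f(u) = (u + 8)*(u + 0) = (8 + u)*u = u*(8 + u))
(y + f(5))**2 = (112 + 5*(8 + 5))**2 = (112 + 5*13)**2 = (112 + 65)**2 = 177**2 = 31329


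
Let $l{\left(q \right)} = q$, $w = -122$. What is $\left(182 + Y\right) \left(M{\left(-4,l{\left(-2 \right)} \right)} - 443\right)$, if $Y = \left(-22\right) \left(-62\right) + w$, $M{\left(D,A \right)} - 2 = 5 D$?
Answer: $-656464$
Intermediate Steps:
$M{\left(D,A \right)} = 2 + 5 D$
$Y = 1242$ ($Y = \left(-22\right) \left(-62\right) - 122 = 1364 - 122 = 1242$)
$\left(182 + Y\right) \left(M{\left(-4,l{\left(-2 \right)} \right)} - 443\right) = \left(182 + 1242\right) \left(\left(2 + 5 \left(-4\right)\right) - 443\right) = 1424 \left(\left(2 - 20\right) - 443\right) = 1424 \left(-18 - 443\right) = 1424 \left(-461\right) = -656464$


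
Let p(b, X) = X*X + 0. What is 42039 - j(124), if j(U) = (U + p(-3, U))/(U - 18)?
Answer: 2220317/53 ≈ 41893.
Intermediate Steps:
p(b, X) = X² (p(b, X) = X² + 0 = X²)
j(U) = (U + U²)/(-18 + U) (j(U) = (U + U²)/(U - 18) = (U + U²)/(-18 + U))
42039 - j(124) = 42039 - 124*(1 + 124)/(-18 + 124) = 42039 - 124*125/106 = 42039 - 1*7750/53 = 42039 - 7750/53 = 2220317/53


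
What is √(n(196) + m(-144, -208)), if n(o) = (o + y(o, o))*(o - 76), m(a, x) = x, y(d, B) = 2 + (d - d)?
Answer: 32*√23 ≈ 153.47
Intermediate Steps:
y(d, B) = 2 (y(d, B) = 2 + 0 = 2)
n(o) = (-76 + o)*(2 + o) (n(o) = (o + 2)*(o - 76) = (2 + o)*(-76 + o) = (-76 + o)*(2 + o))
√(n(196) + m(-144, -208)) = √((-152 + 196² - 74*196) - 208) = √((-152 + 38416 - 14504) - 208) = √(23760 - 208) = √23552 = 32*√23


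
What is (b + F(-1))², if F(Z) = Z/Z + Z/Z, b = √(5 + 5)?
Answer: (2 + √10)² ≈ 26.649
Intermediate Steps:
b = √10 ≈ 3.1623
F(Z) = 2 (F(Z) = 1 + 1 = 2)
(b + F(-1))² = (√10 + 2)² = (2 + √10)²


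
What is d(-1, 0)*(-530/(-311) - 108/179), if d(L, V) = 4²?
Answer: 980512/55669 ≈ 17.613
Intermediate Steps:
d(L, V) = 16
d(-1, 0)*(-530/(-311) - 108/179) = 16*(-530/(-311) - 108/179) = 16*(-530*(-1/311) - 108*1/179) = 16*(530/311 - 108/179) = 16*(61282/55669) = 980512/55669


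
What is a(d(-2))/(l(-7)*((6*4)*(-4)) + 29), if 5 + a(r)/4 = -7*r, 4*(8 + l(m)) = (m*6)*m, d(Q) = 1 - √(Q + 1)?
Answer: 48/6259 - 28*I/6259 ≈ 0.007669 - 0.0044736*I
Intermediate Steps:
d(Q) = 1 - √(1 + Q)
l(m) = -8 + 3*m²/2 (l(m) = -8 + ((m*6)*m)/4 = -8 + ((6*m)*m)/4 = -8 + (6*m²)/4 = -8 + 3*m²/2)
a(r) = -20 - 28*r (a(r) = -20 + 4*(-7*r) = -20 - 28*r)
a(d(-2))/(l(-7)*((6*4)*(-4)) + 29) = (-20 - 28*(1 - √(1 - 2)))/((-8 + (3/2)*(-7)²)*((6*4)*(-4)) + 29) = (-20 - 28*(1 - √(-1)))/((-8 + (3/2)*49)*(24*(-4)) + 29) = (-20 - 28*(1 - I))/((-8 + 147/2)*(-96) + 29) = (-20 + (-28 + 28*I))/((131/2)*(-96) + 29) = (-48 + 28*I)/(-6288 + 29) = (-48 + 28*I)/(-6259) = (-48 + 28*I)*(-1/6259) = 48/6259 - 28*I/6259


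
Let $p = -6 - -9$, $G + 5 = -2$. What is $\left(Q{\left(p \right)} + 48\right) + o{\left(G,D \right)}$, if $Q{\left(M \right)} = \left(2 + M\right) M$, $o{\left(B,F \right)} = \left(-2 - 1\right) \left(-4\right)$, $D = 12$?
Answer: $75$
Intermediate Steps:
$G = -7$ ($G = -5 - 2 = -7$)
$p = 3$ ($p = -6 + 9 = 3$)
$o{\left(B,F \right)} = 12$ ($o{\left(B,F \right)} = \left(-3\right) \left(-4\right) = 12$)
$Q{\left(M \right)} = M \left(2 + M\right)$
$\left(Q{\left(p \right)} + 48\right) + o{\left(G,D \right)} = \left(3 \left(2 + 3\right) + 48\right) + 12 = \left(3 \cdot 5 + 48\right) + 12 = \left(15 + 48\right) + 12 = 63 + 12 = 75$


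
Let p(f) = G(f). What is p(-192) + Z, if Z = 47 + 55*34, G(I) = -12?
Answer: 1905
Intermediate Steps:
p(f) = -12
Z = 1917 (Z = 47 + 1870 = 1917)
p(-192) + Z = -12 + 1917 = 1905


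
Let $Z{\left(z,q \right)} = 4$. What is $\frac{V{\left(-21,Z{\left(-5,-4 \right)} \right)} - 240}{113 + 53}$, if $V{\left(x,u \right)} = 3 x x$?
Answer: $\frac{1083}{166} \approx 6.5241$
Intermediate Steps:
$V{\left(x,u \right)} = 3 x^{2}$
$\frac{V{\left(-21,Z{\left(-5,-4 \right)} \right)} - 240}{113 + 53} = \frac{3 \left(-21\right)^{2} - 240}{113 + 53} = \frac{3 \cdot 441 - 240}{166} = \left(1323 - 240\right) \frac{1}{166} = 1083 \cdot \frac{1}{166} = \frac{1083}{166}$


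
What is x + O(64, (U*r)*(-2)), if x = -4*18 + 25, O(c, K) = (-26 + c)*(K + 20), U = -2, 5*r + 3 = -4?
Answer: 2501/5 ≈ 500.20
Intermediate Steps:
r = -7/5 (r = -3/5 + (1/5)*(-4) = -3/5 - 4/5 = -7/5 ≈ -1.4000)
O(c, K) = (-26 + c)*(20 + K)
x = -47 (x = -72 + 25 = -47)
x + O(64, (U*r)*(-2)) = -47 + (-520 - 26*(-2*(-7/5))*(-2) + 20*64 + (-2*(-7/5)*(-2))*64) = -47 + (-520 - 364*(-2)/5 + 1280 + ((14/5)*(-2))*64) = -47 + (-520 - 26*(-28/5) + 1280 - 28/5*64) = -47 + (-520 + 728/5 + 1280 - 1792/5) = -47 + 2736/5 = 2501/5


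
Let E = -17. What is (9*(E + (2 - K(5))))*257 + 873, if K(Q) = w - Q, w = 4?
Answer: -31509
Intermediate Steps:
K(Q) = 4 - Q
(9*(E + (2 - K(5))))*257 + 873 = (9*(-17 + (2 - (4 - 1*5))))*257 + 873 = (9*(-17 + (2 - (4 - 5))))*257 + 873 = (9*(-17 + (2 - 1*(-1))))*257 + 873 = (9*(-17 + (2 + 1)))*257 + 873 = (9*(-17 + 3))*257 + 873 = (9*(-14))*257 + 873 = -126*257 + 873 = -32382 + 873 = -31509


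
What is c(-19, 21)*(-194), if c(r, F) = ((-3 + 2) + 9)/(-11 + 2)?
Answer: 1552/9 ≈ 172.44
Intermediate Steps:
c(r, F) = -8/9 (c(r, F) = (-1 + 9)/(-9) = 8*(-⅑) = -8/9)
c(-19, 21)*(-194) = -8/9*(-194) = 1552/9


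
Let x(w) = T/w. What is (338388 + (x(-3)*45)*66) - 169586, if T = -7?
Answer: 175732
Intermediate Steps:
x(w) = -7/w
(338388 + (x(-3)*45)*66) - 169586 = (338388 + (-7/(-3)*45)*66) - 169586 = (338388 + (-7*(-⅓)*45)*66) - 169586 = (338388 + ((7/3)*45)*66) - 169586 = (338388 + 105*66) - 169586 = (338388 + 6930) - 169586 = 345318 - 169586 = 175732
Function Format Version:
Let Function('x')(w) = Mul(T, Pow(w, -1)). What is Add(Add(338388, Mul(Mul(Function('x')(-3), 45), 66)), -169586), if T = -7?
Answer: 175732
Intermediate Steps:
Function('x')(w) = Mul(-7, Pow(w, -1))
Add(Add(338388, Mul(Mul(Function('x')(-3), 45), 66)), -169586) = Add(Add(338388, Mul(Mul(Mul(-7, Pow(-3, -1)), 45), 66)), -169586) = Add(Add(338388, Mul(Mul(Mul(-7, Rational(-1, 3)), 45), 66)), -169586) = Add(Add(338388, Mul(Mul(Rational(7, 3), 45), 66)), -169586) = Add(Add(338388, Mul(105, 66)), -169586) = Add(Add(338388, 6930), -169586) = Add(345318, -169586) = 175732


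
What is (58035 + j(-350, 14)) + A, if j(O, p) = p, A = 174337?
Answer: 232386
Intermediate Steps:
(58035 + j(-350, 14)) + A = (58035 + 14) + 174337 = 58049 + 174337 = 232386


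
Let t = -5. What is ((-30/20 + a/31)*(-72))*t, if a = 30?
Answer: -5940/31 ≈ -191.61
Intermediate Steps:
((-30/20 + a/31)*(-72))*t = ((-30/20 + 30/31)*(-72))*(-5) = ((-30*1/20 + 30*(1/31))*(-72))*(-5) = ((-3/2 + 30/31)*(-72))*(-5) = -33/62*(-72)*(-5) = (1188/31)*(-5) = -5940/31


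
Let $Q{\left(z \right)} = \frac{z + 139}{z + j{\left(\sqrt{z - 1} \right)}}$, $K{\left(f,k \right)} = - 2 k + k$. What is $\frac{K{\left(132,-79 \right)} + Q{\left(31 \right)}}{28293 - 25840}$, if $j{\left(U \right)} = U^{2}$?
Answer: $\frac{4989}{149633} \approx 0.033342$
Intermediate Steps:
$K{\left(f,k \right)} = - k$
$Q{\left(z \right)} = \frac{139 + z}{-1 + 2 z}$ ($Q{\left(z \right)} = \frac{z + 139}{z + \left(\sqrt{z - 1}\right)^{2}} = \frac{139 + z}{z + \left(\sqrt{-1 + z}\right)^{2}} = \frac{139 + z}{z + \left(-1 + z\right)} = \frac{139 + z}{-1 + 2 z}$)
$\frac{K{\left(132,-79 \right)} + Q{\left(31 \right)}}{28293 - 25840} = \frac{\left(-1\right) \left(-79\right) + \frac{139 + 31}{-1 + 2 \cdot 31}}{28293 - 25840} = \frac{79 + \frac{1}{-1 + 62} \cdot 170}{2453} = \left(79 + \frac{1}{61} \cdot 170\right) \frac{1}{2453} = \left(79 + \frac{170}{61}\right) \frac{1}{2453} = \frac{4989}{61} \cdot \frac{1}{2453} = \frac{4989}{149633}$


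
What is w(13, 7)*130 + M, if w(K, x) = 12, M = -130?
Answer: 1430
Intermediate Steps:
w(13, 7)*130 + M = 12*130 - 130 = 1560 - 130 = 1430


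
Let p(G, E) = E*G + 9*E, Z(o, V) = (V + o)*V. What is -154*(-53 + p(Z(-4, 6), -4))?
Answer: 21098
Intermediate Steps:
Z(o, V) = V*(V + o)
p(G, E) = 9*E + E*G
-154*(-53 + p(Z(-4, 6), -4)) = -154*(-53 - 4*(9 + 6*(6 - 4))) = -154*(-53 - 4*(9 + 6*2)) = -154*(-53 - 4*(9 + 12)) = -154*(-53 - 4*21) = -154*(-53 - 84) = -154*(-137) = 21098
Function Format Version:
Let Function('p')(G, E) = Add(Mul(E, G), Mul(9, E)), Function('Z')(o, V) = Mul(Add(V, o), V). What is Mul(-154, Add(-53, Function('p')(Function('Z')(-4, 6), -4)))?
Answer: 21098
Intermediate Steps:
Function('Z')(o, V) = Mul(V, Add(V, o))
Function('p')(G, E) = Add(Mul(9, E), Mul(E, G))
Mul(-154, Add(-53, Function('p')(Function('Z')(-4, 6), -4))) = Mul(-154, Add(-53, Mul(-4, Add(9, Mul(6, Add(6, -4)))))) = Mul(-154, Add(-53, Mul(-4, Add(9, Mul(6, 2))))) = Mul(-154, Add(-53, Mul(-4, Add(9, 12)))) = Mul(-154, Add(-53, Mul(-4, 21))) = Mul(-154, Add(-53, -84)) = Mul(-154, -137) = 21098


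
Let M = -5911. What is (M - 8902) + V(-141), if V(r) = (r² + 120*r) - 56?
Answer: -11908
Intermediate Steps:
V(r) = -56 + r² + 120*r
(M - 8902) + V(-141) = (-5911 - 8902) + (-56 + (-141)² + 120*(-141)) = -14813 + (-56 + 19881 - 16920) = -14813 + 2905 = -11908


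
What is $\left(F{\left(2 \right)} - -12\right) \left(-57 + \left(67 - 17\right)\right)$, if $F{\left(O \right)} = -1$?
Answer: $-77$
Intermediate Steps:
$\left(F{\left(2 \right)} - -12\right) \left(-57 + \left(67 - 17\right)\right) = \left(-1 - -12\right) \left(-57 + \left(67 - 17\right)\right) = \left(-1 + 12\right) \left(-57 + 50\right) = 11 \left(-7\right) = -77$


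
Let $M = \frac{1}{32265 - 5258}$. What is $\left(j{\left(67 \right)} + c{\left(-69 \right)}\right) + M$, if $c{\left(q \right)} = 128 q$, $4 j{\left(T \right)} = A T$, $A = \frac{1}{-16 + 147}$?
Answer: $- \frac{124985721783}{14151668} \approx -8831.9$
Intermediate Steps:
$A = \frac{1}{131} \approx 0.0076336$
$M = \frac{1}{27007} \approx 3.7027 \cdot 10^{-5}$
$j{\left(T \right)} = \frac{T}{524}$ ($j{\left(T \right)} = \frac{\frac{1}{131} T}{4} = \frac{T}{524}$)
$\left(j{\left(67 \right)} + c{\left(-69 \right)}\right) + M = \left(\frac{1}{524} \cdot 67 + 128 \left(-69\right)\right) + \frac{1}{27007} = \left(\frac{67}{524} - 8832\right) + \frac{1}{27007} = - \frac{4627901}{524} + \frac{1}{27007} = - \frac{124985721783}{14151668}$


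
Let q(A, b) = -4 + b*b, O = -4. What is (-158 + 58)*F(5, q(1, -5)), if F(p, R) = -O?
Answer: -400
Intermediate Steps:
q(A, b) = -4 + b²
F(p, R) = 4 (F(p, R) = -1*(-4) = 4)
(-158 + 58)*F(5, q(1, -5)) = (-158 + 58)*4 = -100*4 = -400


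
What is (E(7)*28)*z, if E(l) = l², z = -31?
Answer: -42532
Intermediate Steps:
(E(7)*28)*z = (7²*28)*(-31) = (49*28)*(-31) = 1372*(-31) = -42532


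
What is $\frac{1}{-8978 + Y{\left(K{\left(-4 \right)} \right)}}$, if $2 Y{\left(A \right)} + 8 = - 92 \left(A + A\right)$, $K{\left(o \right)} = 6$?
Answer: $- \frac{1}{9534} \approx -0.00010489$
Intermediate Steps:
$Y{\left(A \right)} = -4 - 92 A$ ($Y{\left(A \right)} = -4 + \frac{\left(-92\right) \left(A + A\right)}{2} = -4 + \frac{\left(-92\right) 2 A}{2} = -4 + \frac{\left(-184\right) A}{2} = -4 - 92 A$)
$\frac{1}{-8978 + Y{\left(K{\left(-4 \right)} \right)}} = \frac{1}{-8978 - 556} = \frac{1}{-9534} = - \frac{1}{9534}$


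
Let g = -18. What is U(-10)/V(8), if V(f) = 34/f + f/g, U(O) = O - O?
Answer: 0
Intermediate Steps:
U(O) = 0
V(f) = 34/f - f/18 (V(f) = 34/f + f/(-18) = 34/f + f*(-1/18) = 34/f - f/18)
U(-10)/V(8) = 0/(34/8 - 1/18*8) = 0/(34*(⅛) - 4/9) = 0/(17/4 - 4/9) = 0/(137/36) = 0*(36/137) = 0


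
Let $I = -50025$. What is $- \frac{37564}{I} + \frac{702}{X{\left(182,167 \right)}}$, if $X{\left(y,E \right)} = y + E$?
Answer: $\frac{48227386}{17458725} \approx 2.7624$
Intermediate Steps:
$X{\left(y,E \right)} = E + y$
$- \frac{37564}{I} + \frac{702}{X{\left(182,167 \right)}} = - \frac{37564}{-50025} + \frac{702}{167 + 182} = \left(-37564\right) \left(- \frac{1}{50025}\right) + \frac{702}{349} = \frac{37564}{50025} + 702 \cdot \frac{1}{349} = \frac{37564}{50025} + \frac{702}{349} = \frac{48227386}{17458725}$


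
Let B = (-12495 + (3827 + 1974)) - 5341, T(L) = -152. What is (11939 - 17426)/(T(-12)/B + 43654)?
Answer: -66036045/525376042 ≈ -0.12569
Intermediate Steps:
B = -12035 (B = (-12495 + 5801) - 5341 = -6694 - 5341 = -12035)
(11939 - 17426)/(T(-12)/B + 43654) = (11939 - 17426)/(-152/(-12035) + 43654) = -5487/(-152*(-1/12035) + 43654) = -5487/(152/12035 + 43654) = -5487/525376042/12035 = -5487*12035/525376042 = -66036045/525376042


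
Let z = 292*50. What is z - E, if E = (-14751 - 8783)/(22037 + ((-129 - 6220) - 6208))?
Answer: 69215767/4740 ≈ 14602.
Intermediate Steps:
E = -11767/4740 (E = -23534/(22037 + (-6349 - 6208)) = -23534/(22037 - 12557) = -23534/9480 = -23534*1/9480 = -11767/4740 ≈ -2.4825)
z = 14600
z - E = 14600 - 1*(-11767/4740) = 14600 + 11767/4740 = 69215767/4740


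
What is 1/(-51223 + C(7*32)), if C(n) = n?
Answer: -1/50999 ≈ -1.9608e-5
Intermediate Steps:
1/(-51223 + C(7*32)) = 1/(-51223 + 7*32) = 1/(-51223 + 224) = 1/(-50999) = -1/50999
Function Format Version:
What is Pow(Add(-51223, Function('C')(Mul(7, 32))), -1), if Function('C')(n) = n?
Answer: Rational(-1, 50999) ≈ -1.9608e-5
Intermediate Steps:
Pow(Add(-51223, Function('C')(Mul(7, 32))), -1) = Pow(Add(-51223, Mul(7, 32)), -1) = Pow(Add(-51223, 224), -1) = Pow(-50999, -1) = Rational(-1, 50999)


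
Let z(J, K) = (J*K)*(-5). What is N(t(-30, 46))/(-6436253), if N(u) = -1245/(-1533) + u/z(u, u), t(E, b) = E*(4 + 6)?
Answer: -623011/4933387924500 ≈ -1.2628e-7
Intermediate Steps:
t(E, b) = 10*E (t(E, b) = E*10 = 10*E)
z(J, K) = -5*J*K
N(u) = 415/511 - 1/(5*u) (N(u) = -1245/(-1533) + u/((-5*u*u)) = -1245*(-1/1533) + u/((-5*u²)) = 415/511 + u*(-1/(5*u²)) = 415/511 - 1/(5*u))
N(t(-30, 46))/(-6436253) = ((-511 + 2075*(10*(-30)))/(2555*((10*(-30)))))/(-6436253) = ((1/2555)*(-511 + 2075*(-300))/(-300))*(-1/6436253) = ((1/2555)*(-1/300)*(-511 - 622500))*(-1/6436253) = ((1/2555)*(-1/300)*(-623011))*(-1/6436253) = (623011/766500)*(-1/6436253) = -623011/4933387924500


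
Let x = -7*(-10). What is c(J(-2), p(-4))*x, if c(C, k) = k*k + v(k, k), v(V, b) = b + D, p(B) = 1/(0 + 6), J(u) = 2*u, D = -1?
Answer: -1015/18 ≈ -56.389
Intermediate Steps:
p(B) = ⅙ (p(B) = 1/6 = ⅙)
x = 70
v(V, b) = -1 + b (v(V, b) = b - 1 = -1 + b)
c(C, k) = -1 + k + k² (c(C, k) = k*k + (-1 + k) = k² + (-1 + k) = -1 + k + k²)
c(J(-2), p(-4))*x = (-1 + ⅙ + (⅙)²)*70 = (-1 + ⅙ + 1/36)*70 = -29/36*70 = -1015/18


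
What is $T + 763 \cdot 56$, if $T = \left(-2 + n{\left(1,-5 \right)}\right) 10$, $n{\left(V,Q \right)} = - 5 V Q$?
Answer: $42958$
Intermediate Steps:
$n{\left(V,Q \right)} = - 5 Q V$
$T = 230$ ($T = \left(-2 - \left(-25\right) 1\right) 10 = \left(-2 + 25\right) 10 = 23 \cdot 10 = 230$)
$T + 763 \cdot 56 = 230 + 763 \cdot 56 = 230 + 42728 = 42958$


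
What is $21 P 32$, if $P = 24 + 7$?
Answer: $20832$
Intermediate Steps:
$P = 31$
$21 P 32 = 21 \cdot 31 \cdot 32 = 651 \cdot 32 = 20832$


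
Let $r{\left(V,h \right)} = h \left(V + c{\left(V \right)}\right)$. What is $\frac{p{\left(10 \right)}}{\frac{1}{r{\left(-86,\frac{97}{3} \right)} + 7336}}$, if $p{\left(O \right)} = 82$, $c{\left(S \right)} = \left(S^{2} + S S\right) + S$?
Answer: $\frac{118092136}{3} \approx 3.9364 \cdot 10^{7}$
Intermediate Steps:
$c{\left(S \right)} = S + 2 S^{2}$ ($c{\left(S \right)} = \left(S^{2} + S^{2}\right) + S = 2 S^{2} + S = S + 2 S^{2}$)
$r{\left(V,h \right)} = h \left(V + V \left(1 + 2 V\right)\right)$
$\frac{p{\left(10 \right)}}{\frac{1}{r{\left(-86,\frac{97}{3} \right)} + 7336}} = \frac{82}{\frac{1}{2 \left(-86\right) \frac{97}{3} \left(1 - 86\right) + 7336}} = \frac{82}{\frac{1}{2 \left(-86\right) 97 \cdot \frac{1}{3} \left(-85\right) + 7336}} = \frac{82}{\frac{1}{2 \left(-86\right) \frac{97}{3} \left(-85\right) + 7336}} = \frac{82}{\frac{1}{\frac{1418140}{3} + 7336}} = \frac{82}{\frac{1}{\frac{1440148}{3}}} = \frac{82}{\frac{3}{1440148}} = 82 \cdot \frac{1440148}{3} = \frac{118092136}{3}$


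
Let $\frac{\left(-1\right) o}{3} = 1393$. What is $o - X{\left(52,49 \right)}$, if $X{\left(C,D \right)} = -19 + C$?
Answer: $-4212$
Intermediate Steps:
$o = -4179$ ($o = \left(-3\right) 1393 = -4179$)
$o - X{\left(52,49 \right)} = -4179 - \left(-19 + 52\right) = -4179 - 33 = -4212$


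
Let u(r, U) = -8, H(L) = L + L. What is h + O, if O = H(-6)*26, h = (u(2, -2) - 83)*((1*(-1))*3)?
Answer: -39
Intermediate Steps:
H(L) = 2*L
h = 273 (h = (-8 - 83)*((1*(-1))*3) = -(-91)*3 = -91*(-3) = 273)
O = -312 (O = (2*(-6))*26 = -12*26 = -312)
h + O = 273 - 312 = -39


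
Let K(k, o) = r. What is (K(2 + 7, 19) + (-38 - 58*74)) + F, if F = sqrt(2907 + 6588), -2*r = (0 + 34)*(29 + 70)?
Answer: -6013 + 3*sqrt(1055) ≈ -5915.6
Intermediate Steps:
r = -1683 (r = -(0 + 34)*(29 + 70)/2 = -17*99 = -1/2*3366 = -1683)
K(k, o) = -1683
F = 3*sqrt(1055) (F = sqrt(9495) = 3*sqrt(1055) ≈ 97.442)
(K(2 + 7, 19) + (-38 - 58*74)) + F = (-1683 + (-38 - 58*74)) + 3*sqrt(1055) = (-1683 + (-38 - 4292)) + 3*sqrt(1055) = (-1683 - 4330) + 3*sqrt(1055) = -6013 + 3*sqrt(1055)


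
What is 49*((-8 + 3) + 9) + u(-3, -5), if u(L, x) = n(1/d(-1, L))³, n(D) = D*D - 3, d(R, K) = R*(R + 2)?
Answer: 188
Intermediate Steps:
d(R, K) = R*(2 + R)
n(D) = -3 + D² (n(D) = D² - 3 = -3 + D²)
u(L, x) = -8 (u(L, x) = (-3 + (1/(-(2 - 1)))²)³ = (-3 + (1/(-1*1))²)³ = (-3 + (1/(-1))²)³ = (-3 + (-1)²)³ = (-3 + 1)³ = (-2)³ = -8)
49*((-8 + 3) + 9) + u(-3, -5) = 49*((-8 + 3) + 9) - 8 = 49*(-5 + 9) - 8 = 49*4 - 8 = 196 - 8 = 188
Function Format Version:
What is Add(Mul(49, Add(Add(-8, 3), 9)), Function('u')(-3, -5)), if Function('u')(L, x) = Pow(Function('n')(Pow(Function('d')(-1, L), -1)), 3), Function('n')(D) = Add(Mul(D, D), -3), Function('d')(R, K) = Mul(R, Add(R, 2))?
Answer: 188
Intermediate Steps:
Function('d')(R, K) = Mul(R, Add(2, R))
Function('n')(D) = Add(-3, Pow(D, 2)) (Function('n')(D) = Add(Pow(D, 2), -3) = Add(-3, Pow(D, 2)))
Function('u')(L, x) = -8 (Function('u')(L, x) = Pow(Add(-3, Pow(Pow(Mul(-1, Add(2, -1)), -1), 2)), 3) = Pow(Add(-3, Pow(Pow(Mul(-1, 1), -1), 2)), 3) = Pow(Add(-3, Pow(Pow(-1, -1), 2)), 3) = Pow(Add(-3, Pow(-1, 2)), 3) = Pow(Add(-3, 1), 3) = Pow(-2, 3) = -8)
Add(Mul(49, Add(Add(-8, 3), 9)), Function('u')(-3, -5)) = Add(Mul(49, Add(Add(-8, 3), 9)), -8) = Add(Mul(49, Add(-5, 9)), -8) = Add(Mul(49, 4), -8) = Add(196, -8) = 188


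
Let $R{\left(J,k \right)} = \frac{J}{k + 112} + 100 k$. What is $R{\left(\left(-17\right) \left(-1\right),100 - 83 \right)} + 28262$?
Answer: $\frac{3865115}{129} \approx 29962.0$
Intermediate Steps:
$R{\left(J,k \right)} = 100 k + \frac{J}{112 + k}$ ($R{\left(J,k \right)} = \frac{J}{112 + k} + 100 k = 100 k + \frac{J}{112 + k}$)
$R{\left(\left(-17\right) \left(-1\right),100 - 83 \right)} + 28262 = \frac{\left(-17\right) \left(-1\right) + 100 \left(100 - 83\right)^{2} + 11200 \left(100 - 83\right)}{112 + \left(100 - 83\right)} + 28262 = \frac{17 + 100 \left(100 - 83\right)^{2} + 11200 \left(100 - 83\right)}{112 + \left(100 - 83\right)} + 28262 = \frac{17 + 100 \cdot 17^{2} + 11200 \cdot 17}{112 + 17} + 28262 = \frac{17 + 100 \cdot 289 + 190400}{129} + 28262 = \frac{17 + 28900 + 190400}{129} + 28262 = \frac{1}{129} \cdot 219317 + 28262 = \frac{219317}{129} + 28262 = \frac{3865115}{129}$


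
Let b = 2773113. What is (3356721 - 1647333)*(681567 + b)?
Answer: 5905388535840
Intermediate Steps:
(3356721 - 1647333)*(681567 + b) = (3356721 - 1647333)*(681567 + 2773113) = 1709388*3454680 = 5905388535840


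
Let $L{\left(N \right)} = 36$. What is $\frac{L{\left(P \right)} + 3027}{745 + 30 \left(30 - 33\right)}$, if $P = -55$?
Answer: $\frac{3063}{655} \approx 4.6763$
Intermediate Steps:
$\frac{L{\left(P \right)} + 3027}{745 + 30 \left(30 - 33\right)} = \frac{36 + 3027}{745 + 30 \left(30 - 33\right)} = \frac{3063}{745 + 30 \left(-3\right)} = \frac{3063}{745 - 90} = \frac{3063}{655}$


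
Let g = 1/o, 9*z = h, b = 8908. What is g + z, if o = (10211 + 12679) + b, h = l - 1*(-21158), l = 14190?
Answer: 1123995713/286182 ≈ 3927.6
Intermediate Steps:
h = 35348 (h = 14190 - 1*(-21158) = 14190 + 21158 = 35348)
z = 35348/9 (z = (⅑)*35348 = 35348/9 ≈ 3927.6)
o = 31798 (o = (10211 + 12679) + 8908 = 22890 + 8908 = 31798)
g = 1/31798 ≈ 3.1448e-5
g + z = 1/31798 + 35348/9 = 1123995713/286182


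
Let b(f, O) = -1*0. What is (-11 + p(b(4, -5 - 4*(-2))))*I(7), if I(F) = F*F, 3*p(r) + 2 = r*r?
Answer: -1715/3 ≈ -571.67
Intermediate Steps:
b(f, O) = 0
p(r) = -⅔ + r²/3 (p(r) = -⅔ + (r*r)/3 = -⅔ + r²/3)
I(F) = F²
(-11 + p(b(4, -5 - 4*(-2))))*I(7) = (-11 + (-⅔ + (⅓)*0²))*7² = (-11 + (-⅔ + (⅓)*0))*49 = (-11 + (-⅔ + 0))*49 = (-11 - ⅔)*49 = -35/3*49 = -1715/3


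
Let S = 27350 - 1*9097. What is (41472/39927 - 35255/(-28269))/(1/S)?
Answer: 15697569979103/376232121 ≈ 41723.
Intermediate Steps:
S = 18253 (S = 27350 - 9097 = 18253)
(41472/39927 - 35255/(-28269))/(1/S) = (41472/39927 - 35255/(-28269))/(1/18253) = (41472*(1/39927) - 35255*(-1/28269))/(1/18253) = (13824/13309 + 35255/28269)*18253 = (859999451/376232121)*18253 = 15697569979103/376232121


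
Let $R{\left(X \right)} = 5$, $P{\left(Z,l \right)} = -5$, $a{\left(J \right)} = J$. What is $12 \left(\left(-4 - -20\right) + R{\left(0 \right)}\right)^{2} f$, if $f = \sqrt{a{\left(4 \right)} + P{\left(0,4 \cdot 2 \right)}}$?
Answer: $5292 i \approx 5292.0 i$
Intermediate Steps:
$f = i$ ($f = \sqrt{4 - 5} = \sqrt{-1} = i \approx 1.0 i$)
$12 \left(\left(-4 - -20\right) + R{\left(0 \right)}\right)^{2} f = 12 \left(\left(-4 - -20\right) + 5\right)^{2} i = 12 \left(\left(-4 + 20\right) + 5\right)^{2} i = 12 \left(16 + 5\right)^{2} i = 12 \cdot 21^{2} i = 12 \cdot 441 i = 5292 i$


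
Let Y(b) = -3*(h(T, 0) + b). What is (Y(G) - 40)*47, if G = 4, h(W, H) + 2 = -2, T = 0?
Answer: -1880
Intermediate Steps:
h(W, H) = -4 (h(W, H) = -2 - 2 = -4)
Y(b) = 12 - 3*b (Y(b) = -3*(-4 + b) = 12 - 3*b)
(Y(G) - 40)*47 = ((12 - 3*4) - 40)*47 = ((12 - 12) - 40)*47 = (0 - 40)*47 = -40*47 = -1880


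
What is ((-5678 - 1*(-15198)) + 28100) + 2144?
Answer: 39764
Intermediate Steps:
((-5678 - 1*(-15198)) + 28100) + 2144 = ((-5678 + 15198) + 28100) + 2144 = (9520 + 28100) + 2144 = 37620 + 2144 = 39764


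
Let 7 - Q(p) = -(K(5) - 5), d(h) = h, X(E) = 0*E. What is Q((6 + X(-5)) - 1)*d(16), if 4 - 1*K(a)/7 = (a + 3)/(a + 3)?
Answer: 368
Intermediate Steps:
X(E) = 0
K(a) = 21 (K(a) = 28 - 7*(a + 3)/(a + 3) = 28 - 7*(3 + a)/(3 + a) = 28 - 7*1 = 28 - 7 = 21)
Q(p) = 23 (Q(p) = 7 - (-1)*(21 - 5) = 7 - (-1)*16 = 7 - 1*(-16) = 7 + 16 = 23)
Q((6 + X(-5)) - 1)*d(16) = 23*16 = 368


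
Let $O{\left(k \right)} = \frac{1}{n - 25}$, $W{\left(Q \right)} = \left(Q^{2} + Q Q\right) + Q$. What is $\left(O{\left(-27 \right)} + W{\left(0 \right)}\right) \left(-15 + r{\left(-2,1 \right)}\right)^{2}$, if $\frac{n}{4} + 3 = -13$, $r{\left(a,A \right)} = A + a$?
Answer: $- \frac{256}{89} \approx -2.8764$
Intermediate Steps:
$n = -64$ ($n = -12 + 4 \left(-13\right) = -12 - 52 = -64$)
$W{\left(Q \right)} = Q + 2 Q^{2}$ ($W{\left(Q \right)} = \left(Q^{2} + Q^{2}\right) + Q = 2 Q^{2} + Q = Q + 2 Q^{2}$)
$O{\left(k \right)} = - \frac{1}{89}$ ($O{\left(k \right)} = \frac{1}{-64 - 25} = \frac{1}{-89} = - \frac{1}{89}$)
$\left(O{\left(-27 \right)} + W{\left(0 \right)}\right) \left(-15 + r{\left(-2,1 \right)}\right)^{2} = \left(- \frac{1}{89} + 0 \left(1 + 2 \cdot 0\right)\right) \left(-15 + \left(1 - 2\right)\right)^{2} = \left(- \frac{1}{89} + 0 \left(1 + 0\right)\right) \left(-15 - 1\right)^{2} = \left(- \frac{1}{89} + 0 \cdot 1\right) \left(-16\right)^{2} = \left(- \frac{1}{89} + 0\right) 256 = \left(- \frac{1}{89}\right) 256 = - \frac{256}{89}$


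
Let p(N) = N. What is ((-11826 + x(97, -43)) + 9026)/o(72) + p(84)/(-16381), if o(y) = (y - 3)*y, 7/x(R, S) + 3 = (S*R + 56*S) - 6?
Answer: -304919844523/536136763104 ≈ -0.56874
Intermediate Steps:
x(R, S) = 7/(-9 + 56*S + R*S) (x(R, S) = 7/(-3 + ((S*R + 56*S) - 6)) = 7/(-3 + ((R*S + 56*S) - 6)) = 7/(-3 + ((56*S + R*S) - 6)) = 7/(-3 + (-6 + 56*S + R*S)) = 7/(-9 + 56*S + R*S))
o(y) = y*(-3 + y) (o(y) = (-3 + y)*y = y*(-3 + y))
((-11826 + x(97, -43)) + 9026)/o(72) + p(84)/(-16381) = ((-11826 + 7/(-9 + 56*(-43) + 97*(-43))) + 9026)/((72*(-3 + 72))) + 84/(-16381) = ((-11826 + 7/(-9 - 2408 - 4171)) + 9026)/((72*69)) + 84*(-1/16381) = ((-11826 + 7/(-6588)) + 9026)/4968 - 84/16381 = ((-11826 + 7*(-1/6588)) + 9026)*(1/4968) - 84/16381 = ((-11826 - 7/6588) + 9026)*(1/4968) - 84/16381 = (-77909695/6588 + 9026)*(1/4968) - 84/16381 = -18446407/6588*1/4968 - 84/16381 = -18446407/32729184 - 84/16381 = -304919844523/536136763104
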